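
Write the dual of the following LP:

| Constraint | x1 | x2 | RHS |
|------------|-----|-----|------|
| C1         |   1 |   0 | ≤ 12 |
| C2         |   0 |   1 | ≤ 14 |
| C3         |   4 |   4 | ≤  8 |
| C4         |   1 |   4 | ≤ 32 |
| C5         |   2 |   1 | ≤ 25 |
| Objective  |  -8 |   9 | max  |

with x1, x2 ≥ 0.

Primal max cᵀx s.t. Ax ≤ b, x ≥ 0  →  Dual min bᵀy s.t. Aᵀy ≥ c, y ≥ 0.

Minimize: z = 12y1 + 14y2 + 8y3 + 32y4 + 25y5

Subject to:
  y1 + 4y3 + y4 + 2y5 ≥ -8
  y2 + 4y3 + 4y4 + y5 ≥ 9
  y1, y2, y3, y4, y5 ≥ 0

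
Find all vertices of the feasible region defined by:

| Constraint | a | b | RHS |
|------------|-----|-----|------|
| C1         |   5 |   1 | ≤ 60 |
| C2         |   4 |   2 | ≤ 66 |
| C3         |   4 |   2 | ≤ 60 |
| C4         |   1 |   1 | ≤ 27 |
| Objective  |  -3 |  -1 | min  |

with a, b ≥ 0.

(0, 0), (12, 0), (10, 10), (3, 24), (0, 27)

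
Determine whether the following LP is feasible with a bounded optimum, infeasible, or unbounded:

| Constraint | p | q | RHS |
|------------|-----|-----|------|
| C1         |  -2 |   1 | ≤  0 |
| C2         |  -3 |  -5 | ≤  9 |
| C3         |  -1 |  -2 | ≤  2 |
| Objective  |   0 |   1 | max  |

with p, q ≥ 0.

Unbounded (objective can increase without bound)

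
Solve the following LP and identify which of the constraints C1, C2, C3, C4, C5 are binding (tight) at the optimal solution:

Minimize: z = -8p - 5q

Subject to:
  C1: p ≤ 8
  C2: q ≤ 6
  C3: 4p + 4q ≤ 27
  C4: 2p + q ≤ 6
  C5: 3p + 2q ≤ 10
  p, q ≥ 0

At p = 2, q = 2, compute slack b - a·x for each constraint:
  C1: 8 − 2 = 6  (slack)
  C2: 6 − 2 = 4  (slack)
  C3: 27 − 16 = 11  (slack)
  C4: 6 − 6 = 0  (binding)
  C5: 10 − 10 = 0  (binding)

Optimal: p = 2, q = 2
Binding: C4, C5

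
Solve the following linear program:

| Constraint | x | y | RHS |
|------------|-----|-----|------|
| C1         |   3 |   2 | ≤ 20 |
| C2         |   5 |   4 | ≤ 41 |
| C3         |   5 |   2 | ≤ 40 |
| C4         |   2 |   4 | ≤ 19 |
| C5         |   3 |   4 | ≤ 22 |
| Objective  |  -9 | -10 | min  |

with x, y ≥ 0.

Evaluate the objective at each vertex of the feasible region:
  z(0, 0) = 0
  z(6.667, 0) = -60
  z(6, 1) = -64  ←
  z(3, 3.25) = -59.5
  z(0, 4.75) = -47.5
The minimum is at x = 6, y = 1.

x = 6, y = 1, z = -64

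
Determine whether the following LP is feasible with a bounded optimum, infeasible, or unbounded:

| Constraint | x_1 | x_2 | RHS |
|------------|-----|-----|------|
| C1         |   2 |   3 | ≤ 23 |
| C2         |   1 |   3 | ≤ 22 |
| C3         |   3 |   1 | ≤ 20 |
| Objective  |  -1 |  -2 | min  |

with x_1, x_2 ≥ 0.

Feasible with a bounded optimal solution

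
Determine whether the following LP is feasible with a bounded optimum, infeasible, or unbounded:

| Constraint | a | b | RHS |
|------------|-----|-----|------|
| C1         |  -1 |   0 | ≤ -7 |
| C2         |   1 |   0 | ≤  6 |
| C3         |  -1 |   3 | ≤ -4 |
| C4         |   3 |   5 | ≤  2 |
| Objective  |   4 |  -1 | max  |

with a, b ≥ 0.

Infeasible (no feasible solution exists)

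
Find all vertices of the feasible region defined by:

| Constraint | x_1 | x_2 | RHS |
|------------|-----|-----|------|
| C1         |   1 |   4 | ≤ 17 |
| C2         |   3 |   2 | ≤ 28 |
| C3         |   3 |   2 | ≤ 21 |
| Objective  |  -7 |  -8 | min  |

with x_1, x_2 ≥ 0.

(0, 0), (7, 0), (5, 3), (0, 4.25)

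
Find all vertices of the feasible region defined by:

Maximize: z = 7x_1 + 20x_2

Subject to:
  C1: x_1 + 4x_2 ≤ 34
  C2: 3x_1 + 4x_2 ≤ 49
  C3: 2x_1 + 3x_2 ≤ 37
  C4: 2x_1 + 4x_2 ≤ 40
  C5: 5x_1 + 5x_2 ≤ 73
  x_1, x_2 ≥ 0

(0, 0), (14.6, 0), (9.4, 5.2), (9, 5.5), (6, 7), (0, 8.5)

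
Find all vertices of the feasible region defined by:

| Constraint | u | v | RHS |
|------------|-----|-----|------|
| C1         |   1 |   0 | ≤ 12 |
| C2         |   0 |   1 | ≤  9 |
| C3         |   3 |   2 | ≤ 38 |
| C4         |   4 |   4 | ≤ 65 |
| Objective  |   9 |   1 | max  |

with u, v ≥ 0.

(0, 0), (12, 0), (12, 1), (6.667, 9), (0, 9)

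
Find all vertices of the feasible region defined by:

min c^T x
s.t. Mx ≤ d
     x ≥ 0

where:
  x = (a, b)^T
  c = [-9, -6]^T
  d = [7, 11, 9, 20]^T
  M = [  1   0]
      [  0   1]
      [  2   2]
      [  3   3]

(0, 0), (4.5, 0), (0, 4.5)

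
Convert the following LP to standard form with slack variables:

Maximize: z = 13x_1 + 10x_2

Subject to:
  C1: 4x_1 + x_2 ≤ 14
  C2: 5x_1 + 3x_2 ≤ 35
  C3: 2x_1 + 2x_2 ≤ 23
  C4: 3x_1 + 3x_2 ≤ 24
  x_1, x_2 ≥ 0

max z = 13x_1 + 10x_2

s.t.
  4x_1 + x_2 + s1 = 14
  5x_1 + 3x_2 + s2 = 35
  2x_1 + 2x_2 + s3 = 23
  3x_1 + 3x_2 + s4 = 24
  x_1, x_2, s1, s2, s3, s4 ≥ 0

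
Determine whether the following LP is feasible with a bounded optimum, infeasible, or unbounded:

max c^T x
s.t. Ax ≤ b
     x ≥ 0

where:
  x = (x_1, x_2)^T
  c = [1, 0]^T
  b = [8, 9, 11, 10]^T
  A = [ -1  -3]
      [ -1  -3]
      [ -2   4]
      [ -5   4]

Unbounded (objective can increase without bound)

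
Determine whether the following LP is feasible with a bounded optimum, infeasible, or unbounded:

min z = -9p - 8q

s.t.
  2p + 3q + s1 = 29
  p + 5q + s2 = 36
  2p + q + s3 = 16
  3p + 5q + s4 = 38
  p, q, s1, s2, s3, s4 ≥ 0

Feasible with a bounded optimal solution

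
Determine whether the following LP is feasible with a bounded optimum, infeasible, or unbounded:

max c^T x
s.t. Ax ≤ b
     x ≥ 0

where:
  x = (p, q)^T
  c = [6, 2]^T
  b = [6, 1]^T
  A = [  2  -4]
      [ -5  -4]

Unbounded (objective can increase without bound)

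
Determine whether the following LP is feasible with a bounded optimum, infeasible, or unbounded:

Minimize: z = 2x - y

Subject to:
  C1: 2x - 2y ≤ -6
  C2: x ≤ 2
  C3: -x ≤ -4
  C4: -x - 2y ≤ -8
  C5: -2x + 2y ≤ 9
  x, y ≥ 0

Infeasible (no feasible solution exists)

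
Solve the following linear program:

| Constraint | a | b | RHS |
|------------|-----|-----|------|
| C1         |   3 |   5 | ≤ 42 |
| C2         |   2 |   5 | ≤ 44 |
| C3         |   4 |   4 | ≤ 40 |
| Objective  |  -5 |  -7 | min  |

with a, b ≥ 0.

Evaluate the objective at each vertex of the feasible region:
  z(0, 0) = 0
  z(10, 0) = -50
  z(4, 6) = -62  ←
  z(0, 8.4) = -58.8
The minimum is at a = 4, b = 6.

a = 4, b = 6, z = -62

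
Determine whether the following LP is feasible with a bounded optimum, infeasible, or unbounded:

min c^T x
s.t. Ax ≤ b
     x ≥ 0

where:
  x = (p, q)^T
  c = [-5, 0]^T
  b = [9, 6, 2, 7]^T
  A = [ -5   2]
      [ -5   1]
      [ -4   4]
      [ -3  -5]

Unbounded (objective can decrease without bound)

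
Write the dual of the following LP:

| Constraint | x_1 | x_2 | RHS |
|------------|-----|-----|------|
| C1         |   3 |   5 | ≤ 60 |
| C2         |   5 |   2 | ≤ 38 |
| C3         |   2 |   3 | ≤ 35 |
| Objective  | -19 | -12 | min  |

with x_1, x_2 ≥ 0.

Primal min cᵀx s.t. Ax ≤ b, x ≥ 0  →  Dual max −bᵀy s.t. Aᵀy ≥ −c, y ≥ 0.

Maximize: z = -60y1 - 38y2 - 35y3

Subject to:
  3y1 + 5y2 + 2y3 ≥ 19
  5y1 + 2y2 + 3y3 ≥ 12
  y1, y2, y3 ≥ 0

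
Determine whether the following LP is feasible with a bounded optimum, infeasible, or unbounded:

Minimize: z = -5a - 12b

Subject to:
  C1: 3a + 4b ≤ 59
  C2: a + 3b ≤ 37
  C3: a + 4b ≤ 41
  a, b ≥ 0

Feasible with a bounded optimal solution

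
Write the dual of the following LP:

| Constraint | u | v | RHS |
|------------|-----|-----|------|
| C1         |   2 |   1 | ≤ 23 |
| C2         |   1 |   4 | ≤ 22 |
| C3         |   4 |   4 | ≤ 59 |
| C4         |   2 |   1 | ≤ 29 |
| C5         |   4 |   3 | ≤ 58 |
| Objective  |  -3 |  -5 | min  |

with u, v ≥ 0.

Primal min cᵀx s.t. Ax ≤ b, x ≥ 0  →  Dual max −bᵀy s.t. Aᵀy ≥ −c, y ≥ 0.

Maximize: z = -23y1 - 22y2 - 59y3 - 29y4 - 58y5

Subject to:
  2y1 + y2 + 4y3 + 2y4 + 4y5 ≥ 3
  y1 + 4y2 + 4y3 + y4 + 3y5 ≥ 5
  y1, y2, y3, y4, y5 ≥ 0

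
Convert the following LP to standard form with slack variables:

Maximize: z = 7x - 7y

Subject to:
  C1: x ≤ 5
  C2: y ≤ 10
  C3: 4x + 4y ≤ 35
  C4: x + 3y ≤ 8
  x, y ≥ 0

max z = 7x - 7y

s.t.
  x + s1 = 5
  y + s2 = 10
  4x + 4y + s3 = 35
  x + 3y + s4 = 8
  x, y, s1, s2, s3, s4 ≥ 0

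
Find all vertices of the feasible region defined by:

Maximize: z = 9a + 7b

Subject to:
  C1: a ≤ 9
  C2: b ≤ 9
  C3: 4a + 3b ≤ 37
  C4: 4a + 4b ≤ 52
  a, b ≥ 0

(0, 0), (9, 0), (9, 0.3333), (2.5, 9), (0, 9)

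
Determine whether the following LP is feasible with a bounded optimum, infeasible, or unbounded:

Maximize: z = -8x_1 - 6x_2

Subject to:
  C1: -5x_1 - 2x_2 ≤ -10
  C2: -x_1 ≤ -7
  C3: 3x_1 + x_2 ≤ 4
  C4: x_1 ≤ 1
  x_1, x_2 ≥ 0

Infeasible (no feasible solution exists)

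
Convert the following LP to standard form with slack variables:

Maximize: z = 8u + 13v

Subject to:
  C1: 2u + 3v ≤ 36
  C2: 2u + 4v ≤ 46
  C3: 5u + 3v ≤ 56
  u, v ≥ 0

max z = 8u + 13v

s.t.
  2u + 3v + s1 = 36
  2u + 4v + s2 = 46
  5u + 3v + s3 = 56
  u, v, s1, s2, s3 ≥ 0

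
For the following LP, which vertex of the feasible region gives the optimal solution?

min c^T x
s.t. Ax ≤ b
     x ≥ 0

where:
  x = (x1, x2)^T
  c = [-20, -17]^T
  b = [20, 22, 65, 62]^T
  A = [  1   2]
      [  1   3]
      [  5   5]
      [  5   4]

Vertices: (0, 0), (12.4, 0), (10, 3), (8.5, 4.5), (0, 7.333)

Evaluate the objective at each vertex of the feasible region:
  z(0, 0) = 0
  z(12.4, 0) = -248
  z(10, 3) = -251  ←
  z(8.5, 4.5) = -246.5
  z(0, 7.333) = -124.7
The minimum is at x1 = 10, x2 = 3.

(10, 3)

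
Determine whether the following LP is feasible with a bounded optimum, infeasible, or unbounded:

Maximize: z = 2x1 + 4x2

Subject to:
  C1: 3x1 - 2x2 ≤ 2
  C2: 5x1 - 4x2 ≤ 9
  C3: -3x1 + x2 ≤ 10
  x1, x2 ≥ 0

Unbounded (objective can increase without bound)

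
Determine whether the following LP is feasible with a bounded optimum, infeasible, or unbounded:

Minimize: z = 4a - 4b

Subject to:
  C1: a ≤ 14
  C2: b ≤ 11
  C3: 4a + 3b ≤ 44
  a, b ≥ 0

Feasible with a bounded optimal solution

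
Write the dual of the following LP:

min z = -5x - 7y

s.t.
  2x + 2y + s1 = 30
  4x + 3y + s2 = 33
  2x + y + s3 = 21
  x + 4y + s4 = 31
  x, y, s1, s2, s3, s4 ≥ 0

Primal min cᵀx s.t. Ax ≤ b, x ≥ 0  →  Dual max −bᵀy s.t. Aᵀy ≥ −c, y ≥ 0.

Maximize: z = -30y1 - 33y2 - 21y3 - 31y4

Subject to:
  2y1 + 4y2 + 2y3 + y4 ≥ 5
  2y1 + 3y2 + y3 + 4y4 ≥ 7
  y1, y2, y3, y4 ≥ 0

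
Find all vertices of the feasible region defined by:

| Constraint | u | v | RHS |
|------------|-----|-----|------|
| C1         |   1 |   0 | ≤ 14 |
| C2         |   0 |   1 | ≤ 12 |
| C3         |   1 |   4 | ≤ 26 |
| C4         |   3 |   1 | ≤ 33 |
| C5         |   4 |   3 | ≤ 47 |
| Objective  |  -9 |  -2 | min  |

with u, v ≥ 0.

(0, 0), (11, 0), (10.4, 1.8), (8.462, 4.385), (0, 6.5)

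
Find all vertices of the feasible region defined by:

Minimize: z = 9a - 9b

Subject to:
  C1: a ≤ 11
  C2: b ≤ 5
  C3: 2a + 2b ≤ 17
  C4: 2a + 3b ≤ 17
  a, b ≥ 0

(0, 0), (8.5, 0), (1, 5), (0, 5)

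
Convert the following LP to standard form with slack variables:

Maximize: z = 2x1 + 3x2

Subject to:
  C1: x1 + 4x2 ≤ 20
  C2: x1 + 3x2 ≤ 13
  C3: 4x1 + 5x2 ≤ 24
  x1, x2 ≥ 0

max z = 2x1 + 3x2

s.t.
  x1 + 4x2 + s1 = 20
  x1 + 3x2 + s2 = 13
  4x1 + 5x2 + s3 = 24
  x1, x2, s1, s2, s3 ≥ 0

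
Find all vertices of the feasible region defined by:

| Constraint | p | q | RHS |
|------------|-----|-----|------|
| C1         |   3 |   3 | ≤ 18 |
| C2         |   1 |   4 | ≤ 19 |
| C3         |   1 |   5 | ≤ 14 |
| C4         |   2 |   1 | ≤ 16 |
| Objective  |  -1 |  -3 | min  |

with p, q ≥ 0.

(0, 0), (6, 0), (4, 2), (0, 2.8)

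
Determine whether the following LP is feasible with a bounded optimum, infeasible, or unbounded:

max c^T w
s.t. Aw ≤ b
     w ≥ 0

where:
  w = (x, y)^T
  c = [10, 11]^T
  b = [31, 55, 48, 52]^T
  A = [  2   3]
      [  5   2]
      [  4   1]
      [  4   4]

Feasible with a bounded optimal solution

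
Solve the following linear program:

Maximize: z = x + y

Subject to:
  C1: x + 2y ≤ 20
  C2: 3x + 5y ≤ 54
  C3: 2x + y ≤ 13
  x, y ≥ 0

Evaluate the objective at each vertex of the feasible region:
  z(0, 0) = 0
  z(6.5, 0) = 6.5
  z(2, 9) = 11  ←
  z(0, 10) = 10
The maximum is at x = 2, y = 9.

x = 2, y = 9, z = 11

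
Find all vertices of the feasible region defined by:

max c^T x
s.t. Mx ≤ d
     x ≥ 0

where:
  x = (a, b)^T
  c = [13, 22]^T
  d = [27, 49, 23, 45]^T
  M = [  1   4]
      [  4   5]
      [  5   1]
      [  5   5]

(0, 0), (4.6, 0), (3.5, 5.5), (3, 6), (0, 6.75)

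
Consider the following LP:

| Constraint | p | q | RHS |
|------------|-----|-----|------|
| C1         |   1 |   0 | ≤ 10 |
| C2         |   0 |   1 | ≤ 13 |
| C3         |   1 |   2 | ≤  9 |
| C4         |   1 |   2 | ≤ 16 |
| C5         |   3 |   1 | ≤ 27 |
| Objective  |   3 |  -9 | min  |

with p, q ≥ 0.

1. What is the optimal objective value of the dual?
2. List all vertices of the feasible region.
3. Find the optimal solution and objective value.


1. -40.5
2. (0, 0), (9, 0), (0, 4.5)
3. p = 0, q = 4.5, z = -40.5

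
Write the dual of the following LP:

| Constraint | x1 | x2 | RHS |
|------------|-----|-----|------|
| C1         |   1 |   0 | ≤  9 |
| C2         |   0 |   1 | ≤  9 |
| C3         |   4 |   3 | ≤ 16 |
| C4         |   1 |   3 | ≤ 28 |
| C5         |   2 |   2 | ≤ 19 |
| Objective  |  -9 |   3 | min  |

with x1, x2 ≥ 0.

Primal min cᵀx s.t. Ax ≤ b, x ≥ 0  →  Dual max −bᵀy s.t. Aᵀy ≥ −c, y ≥ 0.

Maximize: z = -9y1 - 9y2 - 16y3 - 28y4 - 19y5

Subject to:
  y1 + 4y3 + y4 + 2y5 ≥ 9
  y2 + 3y3 + 3y4 + 2y5 ≥ -3
  y1, y2, y3, y4, y5 ≥ 0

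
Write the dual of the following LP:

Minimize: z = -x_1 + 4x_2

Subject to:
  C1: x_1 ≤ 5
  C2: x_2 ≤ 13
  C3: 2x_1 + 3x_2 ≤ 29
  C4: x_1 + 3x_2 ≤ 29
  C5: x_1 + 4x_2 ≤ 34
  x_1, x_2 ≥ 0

Primal min cᵀx s.t. Ax ≤ b, x ≥ 0  →  Dual max −bᵀy s.t. Aᵀy ≥ −c, y ≥ 0.

Maximize: z = -5y1 - 13y2 - 29y3 - 29y4 - 34y5

Subject to:
  y1 + 2y3 + y4 + y5 ≥ 1
  y2 + 3y3 + 3y4 + 4y5 ≥ -4
  y1, y2, y3, y4, y5 ≥ 0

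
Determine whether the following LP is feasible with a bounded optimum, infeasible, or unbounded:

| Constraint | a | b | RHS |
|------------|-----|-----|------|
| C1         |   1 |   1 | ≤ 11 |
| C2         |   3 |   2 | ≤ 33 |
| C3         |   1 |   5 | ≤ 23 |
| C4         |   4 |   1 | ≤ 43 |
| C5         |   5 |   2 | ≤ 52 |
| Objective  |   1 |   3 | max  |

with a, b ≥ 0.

Feasible with a bounded optimal solution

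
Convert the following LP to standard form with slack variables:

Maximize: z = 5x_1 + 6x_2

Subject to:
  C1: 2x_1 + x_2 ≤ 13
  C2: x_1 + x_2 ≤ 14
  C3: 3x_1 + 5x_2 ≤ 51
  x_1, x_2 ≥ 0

max z = 5x_1 + 6x_2

s.t.
  2x_1 + x_2 + s1 = 13
  x_1 + x_2 + s2 = 14
  3x_1 + 5x_2 + s3 = 51
  x_1, x_2, s1, s2, s3 ≥ 0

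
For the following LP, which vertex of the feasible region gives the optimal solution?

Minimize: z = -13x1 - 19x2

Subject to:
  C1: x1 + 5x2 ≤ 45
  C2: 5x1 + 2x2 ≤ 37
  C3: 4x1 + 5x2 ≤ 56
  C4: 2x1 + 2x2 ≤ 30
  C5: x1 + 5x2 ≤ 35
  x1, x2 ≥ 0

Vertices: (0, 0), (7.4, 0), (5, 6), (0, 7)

Evaluate the objective at each vertex of the feasible region:
  z(0, 0) = 0
  z(7.4, 0) = -96.2
  z(5, 6) = -179  ←
  z(0, 7) = -133
The minimum is at x1 = 5, x2 = 6.

(5, 6)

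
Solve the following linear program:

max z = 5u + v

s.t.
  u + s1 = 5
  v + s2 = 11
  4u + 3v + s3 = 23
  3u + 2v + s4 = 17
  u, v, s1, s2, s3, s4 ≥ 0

Evaluate the objective at each vertex of the feasible region:
  z(0, 0) = 0
  z(5, 0) = 25
  z(5, 1) = 26  ←
  z(0, 7.667) = 7.667
The maximum is at u = 5, v = 1.

u = 5, v = 1, z = 26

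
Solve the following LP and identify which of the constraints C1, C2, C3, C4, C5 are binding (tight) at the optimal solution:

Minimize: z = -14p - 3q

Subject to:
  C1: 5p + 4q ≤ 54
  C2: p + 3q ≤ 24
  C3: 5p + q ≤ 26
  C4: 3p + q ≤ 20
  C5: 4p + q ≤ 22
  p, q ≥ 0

At p = 4, q = 6, compute slack b - a·x for each constraint:
  C1: 54 − 44 = 10  (slack)
  C2: 24 − 22 = 2  (slack)
  C3: 26 − 26 = 0  (binding)
  C4: 20 − 18 = 2  (slack)
  C5: 22 − 22 = 0  (binding)

Optimal: p = 4, q = 6
Binding: C3, C5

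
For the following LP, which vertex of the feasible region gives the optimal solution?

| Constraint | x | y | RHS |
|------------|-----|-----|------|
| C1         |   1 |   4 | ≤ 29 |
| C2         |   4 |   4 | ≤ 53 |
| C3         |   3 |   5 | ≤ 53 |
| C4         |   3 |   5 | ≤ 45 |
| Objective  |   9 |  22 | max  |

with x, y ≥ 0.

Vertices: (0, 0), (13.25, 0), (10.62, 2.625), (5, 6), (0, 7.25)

Evaluate the objective at each vertex of the feasible region:
  z(0, 0) = 0
  z(13.25, 0) = 119.2
  z(10.62, 2.625) = 153.4
  z(5, 6) = 177  ←
  z(0, 7.25) = 159.5
The maximum is at x = 5, y = 6.

(5, 6)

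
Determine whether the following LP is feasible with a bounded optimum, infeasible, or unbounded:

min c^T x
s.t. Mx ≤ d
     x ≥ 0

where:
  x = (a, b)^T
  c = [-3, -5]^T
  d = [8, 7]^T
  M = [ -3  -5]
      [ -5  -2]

Unbounded (objective can decrease without bound)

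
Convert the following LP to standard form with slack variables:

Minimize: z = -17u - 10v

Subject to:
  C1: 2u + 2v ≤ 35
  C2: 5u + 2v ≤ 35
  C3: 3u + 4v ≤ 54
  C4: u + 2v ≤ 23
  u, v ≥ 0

min z = -17u - 10v

s.t.
  2u + 2v + s1 = 35
  5u + 2v + s2 = 35
  3u + 4v + s3 = 54
  u + 2v + s4 = 23
  u, v, s1, s2, s3, s4 ≥ 0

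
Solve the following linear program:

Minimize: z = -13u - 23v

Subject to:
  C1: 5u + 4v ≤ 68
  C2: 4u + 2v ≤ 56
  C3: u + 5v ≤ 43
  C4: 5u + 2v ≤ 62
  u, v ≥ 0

Evaluate the objective at each vertex of the feasible region:
  z(0, 0) = 0
  z(12.4, 0) = -161.2
  z(11.2, 3) = -214.6
  z(8, 7) = -265  ←
  z(0, 8.6) = -197.8
The minimum is at u = 8, v = 7.

u = 8, v = 7, z = -265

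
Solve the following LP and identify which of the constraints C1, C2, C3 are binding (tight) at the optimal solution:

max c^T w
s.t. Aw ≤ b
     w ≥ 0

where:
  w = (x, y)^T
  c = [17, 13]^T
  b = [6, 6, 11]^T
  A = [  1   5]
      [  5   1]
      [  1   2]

At x = 1, y = 1, compute slack b - a·x for each constraint:
  C1: 6 − 6 = 0  (binding)
  C2: 6 − 6 = 0  (binding)
  C3: 11 − 3 = 8  (slack)

Optimal: x = 1, y = 1
Binding: C1, C2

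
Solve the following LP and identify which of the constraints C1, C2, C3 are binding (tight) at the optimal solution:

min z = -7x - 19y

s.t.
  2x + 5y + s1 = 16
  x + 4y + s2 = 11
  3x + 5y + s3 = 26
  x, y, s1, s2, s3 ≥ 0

At x = 3, y = 2, compute slack b - a·x for each constraint:
  C1: 16 − 16 = 0  (binding)
  C2: 11 − 11 = 0  (binding)
  C3: 26 − 19 = 7  (slack)

Optimal: x = 3, y = 2
Binding: C1, C2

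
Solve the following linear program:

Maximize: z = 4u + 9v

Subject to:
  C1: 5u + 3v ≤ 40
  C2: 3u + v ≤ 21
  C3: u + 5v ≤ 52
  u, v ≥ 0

Evaluate the objective at each vertex of the feasible region:
  z(0, 0) = 0
  z(7, 0) = 28
  z(5.75, 3.75) = 56.75
  z(2, 10) = 98  ←
  z(0, 10.4) = 93.6
The maximum is at u = 2, v = 10.

u = 2, v = 10, z = 98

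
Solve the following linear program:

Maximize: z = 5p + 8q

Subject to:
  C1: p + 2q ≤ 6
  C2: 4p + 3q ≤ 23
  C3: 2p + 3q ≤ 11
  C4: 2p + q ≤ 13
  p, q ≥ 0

Evaluate the objective at each vertex of the feasible region:
  z(0, 0) = 0
  z(5.5, 0) = 27.5
  z(4, 1) = 28  ←
  z(0, 3) = 24
The maximum is at p = 4, q = 1.

p = 4, q = 1, z = 28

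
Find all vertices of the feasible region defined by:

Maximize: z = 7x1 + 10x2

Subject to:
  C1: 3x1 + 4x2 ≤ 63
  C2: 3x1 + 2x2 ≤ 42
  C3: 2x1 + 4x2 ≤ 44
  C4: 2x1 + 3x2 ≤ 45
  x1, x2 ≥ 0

(0, 0), (14, 0), (10, 6), (0, 11)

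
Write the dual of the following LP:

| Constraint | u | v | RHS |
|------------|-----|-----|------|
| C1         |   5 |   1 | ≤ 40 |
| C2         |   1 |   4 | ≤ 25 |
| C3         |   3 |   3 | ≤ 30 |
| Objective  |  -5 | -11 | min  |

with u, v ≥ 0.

Primal min cᵀx s.t. Ax ≤ b, x ≥ 0  →  Dual max −bᵀy s.t. Aᵀy ≥ −c, y ≥ 0.

Maximize: z = -40y1 - 25y2 - 30y3

Subject to:
  5y1 + y2 + 3y3 ≥ 5
  y1 + 4y2 + 3y3 ≥ 11
  y1, y2, y3 ≥ 0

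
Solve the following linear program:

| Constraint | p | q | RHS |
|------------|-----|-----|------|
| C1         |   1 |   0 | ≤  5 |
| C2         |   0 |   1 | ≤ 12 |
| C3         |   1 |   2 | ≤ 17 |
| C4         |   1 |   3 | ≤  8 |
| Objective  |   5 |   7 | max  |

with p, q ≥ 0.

Evaluate the objective at each vertex of the feasible region:
  z(0, 0) = 0
  z(5, 0) = 25
  z(5, 1) = 32  ←
  z(0, 2.667) = 18.67
The maximum is at p = 5, q = 1.

p = 5, q = 1, z = 32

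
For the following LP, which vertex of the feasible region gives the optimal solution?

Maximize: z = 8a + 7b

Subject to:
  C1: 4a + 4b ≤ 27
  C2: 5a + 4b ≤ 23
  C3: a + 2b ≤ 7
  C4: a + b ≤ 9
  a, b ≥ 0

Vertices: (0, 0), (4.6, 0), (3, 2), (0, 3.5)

Evaluate the objective at each vertex of the feasible region:
  z(0, 0) = 0
  z(4.6, 0) = 36.8
  z(3, 2) = 38  ←
  z(0, 3.5) = 24.5
The maximum is at a = 3, b = 2.

(3, 2)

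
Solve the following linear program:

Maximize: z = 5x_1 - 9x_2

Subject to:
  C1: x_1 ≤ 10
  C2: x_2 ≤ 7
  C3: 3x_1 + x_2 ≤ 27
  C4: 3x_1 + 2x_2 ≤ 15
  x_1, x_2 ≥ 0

Evaluate the objective at each vertex of the feasible region:
  z(0, 0) = 0
  z(5, 0) = 25  ←
  z(0.3333, 7) = -61.33
  z(0, 7) = -63
The maximum is at x_1 = 5, x_2 = 0.

x_1 = 5, x_2 = 0, z = 25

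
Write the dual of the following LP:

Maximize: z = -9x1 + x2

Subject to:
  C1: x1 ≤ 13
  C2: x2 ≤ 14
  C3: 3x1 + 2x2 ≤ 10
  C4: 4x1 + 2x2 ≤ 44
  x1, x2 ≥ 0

Primal max cᵀx s.t. Ax ≤ b, x ≥ 0  →  Dual min bᵀy s.t. Aᵀy ≥ c, y ≥ 0.

Minimize: z = 13y1 + 14y2 + 10y3 + 44y4

Subject to:
  y1 + 3y3 + 4y4 ≥ -9
  y2 + 2y3 + 2y4 ≥ 1
  y1, y2, y3, y4 ≥ 0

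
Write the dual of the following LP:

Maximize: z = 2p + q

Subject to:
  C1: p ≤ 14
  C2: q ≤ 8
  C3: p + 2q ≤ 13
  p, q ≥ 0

Primal max cᵀx s.t. Ax ≤ b, x ≥ 0  →  Dual min bᵀy s.t. Aᵀy ≥ c, y ≥ 0.

Minimize: z = 14y1 + 8y2 + 13y3

Subject to:
  y1 + y3 ≥ 2
  y2 + 2y3 ≥ 1
  y1, y2, y3 ≥ 0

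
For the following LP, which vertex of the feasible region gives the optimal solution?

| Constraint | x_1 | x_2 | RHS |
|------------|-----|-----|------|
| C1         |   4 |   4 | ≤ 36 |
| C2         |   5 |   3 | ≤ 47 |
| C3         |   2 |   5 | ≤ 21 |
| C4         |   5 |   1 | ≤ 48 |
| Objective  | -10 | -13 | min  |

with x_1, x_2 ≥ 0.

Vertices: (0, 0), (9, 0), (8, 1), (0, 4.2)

Evaluate the objective at each vertex of the feasible region:
  z(0, 0) = 0
  z(9, 0) = -90
  z(8, 1) = -93  ←
  z(0, 4.2) = -54.6
The minimum is at x_1 = 8, x_2 = 1.

(8, 1)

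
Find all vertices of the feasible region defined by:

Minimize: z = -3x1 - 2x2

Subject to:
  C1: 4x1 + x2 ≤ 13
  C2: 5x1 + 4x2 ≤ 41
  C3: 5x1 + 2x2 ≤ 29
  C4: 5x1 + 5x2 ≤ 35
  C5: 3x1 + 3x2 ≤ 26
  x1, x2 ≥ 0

(0, 0), (3.25, 0), (2, 5), (0, 7)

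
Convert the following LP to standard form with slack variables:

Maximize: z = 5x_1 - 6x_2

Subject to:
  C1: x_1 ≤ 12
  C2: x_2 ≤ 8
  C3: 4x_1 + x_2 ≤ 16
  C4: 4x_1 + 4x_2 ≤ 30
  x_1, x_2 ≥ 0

max z = 5x_1 - 6x_2

s.t.
  x_1 + s1 = 12
  x_2 + s2 = 8
  4x_1 + x_2 + s3 = 16
  4x_1 + 4x_2 + s4 = 30
  x_1, x_2, s1, s2, s3, s4 ≥ 0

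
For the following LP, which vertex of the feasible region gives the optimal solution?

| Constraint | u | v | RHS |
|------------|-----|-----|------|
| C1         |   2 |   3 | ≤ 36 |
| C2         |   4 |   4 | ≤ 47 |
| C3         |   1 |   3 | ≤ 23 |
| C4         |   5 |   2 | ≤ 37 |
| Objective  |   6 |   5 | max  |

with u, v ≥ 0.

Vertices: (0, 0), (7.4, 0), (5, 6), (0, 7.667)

Evaluate the objective at each vertex of the feasible region:
  z(0, 0) = 0
  z(7.4, 0) = 44.4
  z(5, 6) = 60  ←
  z(0, 7.667) = 38.33
The maximum is at u = 5, v = 6.

(5, 6)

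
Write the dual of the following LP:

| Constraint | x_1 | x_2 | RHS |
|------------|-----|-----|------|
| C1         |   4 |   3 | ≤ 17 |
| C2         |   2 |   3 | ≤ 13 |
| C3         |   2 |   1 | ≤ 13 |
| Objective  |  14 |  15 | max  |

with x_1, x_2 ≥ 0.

Primal max cᵀx s.t. Ax ≤ b, x ≥ 0  →  Dual min bᵀy s.t. Aᵀy ≥ c, y ≥ 0.

Minimize: z = 17y1 + 13y2 + 13y3

Subject to:
  4y1 + 2y2 + 2y3 ≥ 14
  3y1 + 3y2 + y3 ≥ 15
  y1, y2, y3 ≥ 0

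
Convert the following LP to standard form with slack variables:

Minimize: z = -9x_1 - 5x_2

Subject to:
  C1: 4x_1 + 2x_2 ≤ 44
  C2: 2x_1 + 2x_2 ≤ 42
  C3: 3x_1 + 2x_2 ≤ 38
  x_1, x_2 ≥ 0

min z = -9x_1 - 5x_2

s.t.
  4x_1 + 2x_2 + s1 = 44
  2x_1 + 2x_2 + s2 = 42
  3x_1 + 2x_2 + s3 = 38
  x_1, x_2, s1, s2, s3 ≥ 0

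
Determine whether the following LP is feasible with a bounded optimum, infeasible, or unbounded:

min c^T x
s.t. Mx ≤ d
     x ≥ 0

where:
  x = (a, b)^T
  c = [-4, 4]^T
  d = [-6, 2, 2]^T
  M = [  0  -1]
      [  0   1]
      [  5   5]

Infeasible (no feasible solution exists)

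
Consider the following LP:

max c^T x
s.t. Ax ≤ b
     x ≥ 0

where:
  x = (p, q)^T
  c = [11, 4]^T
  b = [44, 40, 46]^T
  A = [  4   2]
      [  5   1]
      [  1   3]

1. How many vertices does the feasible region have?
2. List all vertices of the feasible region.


1. 5
2. (0, 0), (8, 0), (6, 10), (4, 14), (0, 15.33)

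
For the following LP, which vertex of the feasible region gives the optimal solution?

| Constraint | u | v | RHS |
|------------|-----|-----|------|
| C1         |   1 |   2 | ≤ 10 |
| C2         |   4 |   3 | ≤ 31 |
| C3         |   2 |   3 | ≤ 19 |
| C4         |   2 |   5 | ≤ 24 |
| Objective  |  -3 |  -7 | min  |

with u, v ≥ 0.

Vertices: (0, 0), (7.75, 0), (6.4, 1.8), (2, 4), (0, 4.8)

Evaluate the objective at each vertex of the feasible region:
  z(0, 0) = 0
  z(7.75, 0) = -23.25
  z(6.4, 1.8) = -31.8
  z(2, 4) = -34  ←
  z(0, 4.8) = -33.6
The minimum is at u = 2, v = 4.

(2, 4)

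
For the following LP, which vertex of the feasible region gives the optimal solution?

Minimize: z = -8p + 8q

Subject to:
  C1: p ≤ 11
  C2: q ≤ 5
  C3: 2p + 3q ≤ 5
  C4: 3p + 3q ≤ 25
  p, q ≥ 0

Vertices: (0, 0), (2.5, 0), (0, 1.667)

Evaluate the objective at each vertex of the feasible region:
  z(0, 0) = 0
  z(2.5, 0) = -20  ←
  z(0, 1.667) = 13.33
The minimum is at p = 2.5, q = 0.

(2.5, 0)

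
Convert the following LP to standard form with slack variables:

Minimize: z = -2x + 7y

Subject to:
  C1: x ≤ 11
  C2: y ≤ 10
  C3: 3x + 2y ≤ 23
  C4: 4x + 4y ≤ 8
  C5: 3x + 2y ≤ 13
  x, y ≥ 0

min z = -2x + 7y

s.t.
  x + s1 = 11
  y + s2 = 10
  3x + 2y + s3 = 23
  4x + 4y + s4 = 8
  3x + 2y + s5 = 13
  x, y, s1, s2, s3, s4, s5 ≥ 0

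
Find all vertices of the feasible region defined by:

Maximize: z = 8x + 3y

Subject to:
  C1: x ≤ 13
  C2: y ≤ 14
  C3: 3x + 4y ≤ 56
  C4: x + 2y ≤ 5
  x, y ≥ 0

(0, 0), (5, 0), (0, 2.5)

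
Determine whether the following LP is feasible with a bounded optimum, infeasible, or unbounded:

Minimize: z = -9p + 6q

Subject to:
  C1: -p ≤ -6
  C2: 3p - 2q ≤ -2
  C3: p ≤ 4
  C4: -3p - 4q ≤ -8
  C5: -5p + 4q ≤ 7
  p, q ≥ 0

Infeasible (no feasible solution exists)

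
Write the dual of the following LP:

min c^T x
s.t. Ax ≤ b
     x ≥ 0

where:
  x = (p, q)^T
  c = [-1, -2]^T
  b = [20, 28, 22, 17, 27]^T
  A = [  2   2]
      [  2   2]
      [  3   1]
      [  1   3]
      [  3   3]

Primal min cᵀx s.t. Ax ≤ b, x ≥ 0  →  Dual max −bᵀy s.t. Aᵀy ≥ −c, y ≥ 0.

Maximize: z = -20y1 - 28y2 - 22y3 - 17y4 - 27y5

Subject to:
  2y1 + 2y2 + 3y3 + y4 + 3y5 ≥ 1
  2y1 + 2y2 + y3 + 3y4 + 3y5 ≥ 2
  y1, y2, y3, y4, y5 ≥ 0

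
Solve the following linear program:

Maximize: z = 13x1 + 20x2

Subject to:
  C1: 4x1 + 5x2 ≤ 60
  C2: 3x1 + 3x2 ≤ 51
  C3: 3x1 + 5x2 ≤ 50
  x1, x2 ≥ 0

Evaluate the objective at each vertex of the feasible region:
  z(0, 0) = 0
  z(15, 0) = 195
  z(10, 4) = 210  ←
  z(0, 10) = 200
The maximum is at x1 = 10, x2 = 4.

x1 = 10, x2 = 4, z = 210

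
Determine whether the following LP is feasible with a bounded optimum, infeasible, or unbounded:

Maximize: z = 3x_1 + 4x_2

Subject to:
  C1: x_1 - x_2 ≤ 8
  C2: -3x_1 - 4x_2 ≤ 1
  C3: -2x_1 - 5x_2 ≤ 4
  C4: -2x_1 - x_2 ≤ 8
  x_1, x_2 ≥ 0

Unbounded (objective can increase without bound)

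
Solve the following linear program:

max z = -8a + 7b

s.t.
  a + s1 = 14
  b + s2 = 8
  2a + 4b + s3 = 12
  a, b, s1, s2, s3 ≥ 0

Evaluate the objective at each vertex of the feasible region:
  z(0, 0) = 0
  z(6, 0) = -48
  z(0, 3) = 21  ←
The maximum is at a = 0, b = 3.

a = 0, b = 3, z = 21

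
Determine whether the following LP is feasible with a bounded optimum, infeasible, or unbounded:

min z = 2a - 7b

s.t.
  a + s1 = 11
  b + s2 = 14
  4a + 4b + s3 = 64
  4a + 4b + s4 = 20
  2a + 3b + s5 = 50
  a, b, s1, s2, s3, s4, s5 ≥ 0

Feasible with a bounded optimal solution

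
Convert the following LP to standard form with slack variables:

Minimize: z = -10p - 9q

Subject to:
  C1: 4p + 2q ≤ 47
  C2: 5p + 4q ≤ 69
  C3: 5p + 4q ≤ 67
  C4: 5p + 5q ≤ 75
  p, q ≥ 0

min z = -10p - 9q

s.t.
  4p + 2q + s1 = 47
  5p + 4q + s2 = 69
  5p + 4q + s3 = 67
  5p + 5q + s4 = 75
  p, q, s1, s2, s3, s4 ≥ 0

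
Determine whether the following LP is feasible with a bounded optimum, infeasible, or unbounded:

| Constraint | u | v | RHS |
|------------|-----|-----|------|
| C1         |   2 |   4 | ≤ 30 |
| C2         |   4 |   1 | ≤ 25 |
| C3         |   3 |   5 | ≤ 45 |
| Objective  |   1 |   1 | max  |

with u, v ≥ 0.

Feasible with a bounded optimal solution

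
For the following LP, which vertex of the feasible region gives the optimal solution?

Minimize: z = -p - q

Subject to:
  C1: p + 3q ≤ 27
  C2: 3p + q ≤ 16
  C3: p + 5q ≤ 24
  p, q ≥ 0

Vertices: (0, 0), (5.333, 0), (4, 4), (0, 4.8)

Evaluate the objective at each vertex of the feasible region:
  z(0, 0) = 0
  z(5.333, 0) = -5.333
  z(4, 4) = -8  ←
  z(0, 4.8) = -4.8
The minimum is at p = 4, q = 4.

(4, 4)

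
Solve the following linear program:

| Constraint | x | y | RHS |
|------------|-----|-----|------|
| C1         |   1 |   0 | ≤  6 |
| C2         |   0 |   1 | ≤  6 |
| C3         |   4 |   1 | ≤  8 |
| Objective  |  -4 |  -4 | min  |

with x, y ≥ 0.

Evaluate the objective at each vertex of the feasible region:
  z(0, 0) = 0
  z(2, 0) = -8
  z(0.5, 6) = -26  ←
  z(0, 6) = -24
The minimum is at x = 0.5, y = 6.

x = 0.5, y = 6, z = -26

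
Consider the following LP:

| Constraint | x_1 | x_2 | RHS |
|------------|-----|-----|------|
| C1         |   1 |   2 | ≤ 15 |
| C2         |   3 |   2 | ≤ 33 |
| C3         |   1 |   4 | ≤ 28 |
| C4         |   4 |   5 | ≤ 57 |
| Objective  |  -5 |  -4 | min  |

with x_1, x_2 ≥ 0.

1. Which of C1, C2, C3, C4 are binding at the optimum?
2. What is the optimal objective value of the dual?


1. C1, C2
2. -57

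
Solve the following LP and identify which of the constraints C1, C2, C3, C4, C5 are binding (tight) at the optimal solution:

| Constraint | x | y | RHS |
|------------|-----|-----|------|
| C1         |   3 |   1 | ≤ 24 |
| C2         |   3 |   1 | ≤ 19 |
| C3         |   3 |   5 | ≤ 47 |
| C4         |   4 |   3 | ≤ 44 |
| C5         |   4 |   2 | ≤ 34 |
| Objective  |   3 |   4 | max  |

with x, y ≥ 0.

At x = 4, y = 7, compute slack b - a·x for each constraint:
  C1: 24 − 19 = 5  (slack)
  C2: 19 − 19 = 0  (binding)
  C3: 47 − 47 = 0  (binding)
  C4: 44 − 37 = 7  (slack)
  C5: 34 − 30 = 4  (slack)

Optimal: x = 4, y = 7
Binding: C2, C3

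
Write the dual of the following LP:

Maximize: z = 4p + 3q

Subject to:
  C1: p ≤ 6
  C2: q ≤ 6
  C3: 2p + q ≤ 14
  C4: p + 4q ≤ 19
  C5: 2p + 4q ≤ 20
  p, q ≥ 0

Primal max cᵀx s.t. Ax ≤ b, x ≥ 0  →  Dual min bᵀy s.t. Aᵀy ≥ c, y ≥ 0.

Minimize: z = 6y1 + 6y2 + 14y3 + 19y4 + 20y5

Subject to:
  y1 + 2y3 + y4 + 2y5 ≥ 4
  y2 + y3 + 4y4 + 4y5 ≥ 3
  y1, y2, y3, y4, y5 ≥ 0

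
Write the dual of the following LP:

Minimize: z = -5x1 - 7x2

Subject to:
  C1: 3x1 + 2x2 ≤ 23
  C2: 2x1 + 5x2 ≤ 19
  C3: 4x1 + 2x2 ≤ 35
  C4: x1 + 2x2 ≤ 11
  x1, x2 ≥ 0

Primal min cᵀx s.t. Ax ≤ b, x ≥ 0  →  Dual max −bᵀy s.t. Aᵀy ≥ −c, y ≥ 0.

Maximize: z = -23y1 - 19y2 - 35y3 - 11y4

Subject to:
  3y1 + 2y2 + 4y3 + y4 ≥ 5
  2y1 + 5y2 + 2y3 + 2y4 ≥ 7
  y1, y2, y3, y4 ≥ 0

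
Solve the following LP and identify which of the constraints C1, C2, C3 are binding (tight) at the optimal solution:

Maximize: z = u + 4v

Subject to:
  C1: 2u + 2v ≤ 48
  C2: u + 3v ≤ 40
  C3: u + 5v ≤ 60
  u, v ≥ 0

At u = 10, v = 10, compute slack b - a·x for each constraint:
  C1: 48 − 40 = 8  (slack)
  C2: 40 − 40 = 0  (binding)
  C3: 60 − 60 = 0  (binding)

Optimal: u = 10, v = 10
Binding: C2, C3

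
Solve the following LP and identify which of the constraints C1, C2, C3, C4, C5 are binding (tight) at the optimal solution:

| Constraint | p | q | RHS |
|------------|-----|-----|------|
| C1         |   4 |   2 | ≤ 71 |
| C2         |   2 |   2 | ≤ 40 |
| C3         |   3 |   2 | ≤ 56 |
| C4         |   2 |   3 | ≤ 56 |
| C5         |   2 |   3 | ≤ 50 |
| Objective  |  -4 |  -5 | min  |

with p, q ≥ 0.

At p = 10, q = 10, compute slack b - a·x for each constraint:
  C1: 71 − 60 = 11  (slack)
  C2: 40 − 40 = 0  (binding)
  C3: 56 − 50 = 6  (slack)
  C4: 56 − 50 = 6  (slack)
  C5: 50 − 50 = 0  (binding)

Optimal: p = 10, q = 10
Binding: C2, C5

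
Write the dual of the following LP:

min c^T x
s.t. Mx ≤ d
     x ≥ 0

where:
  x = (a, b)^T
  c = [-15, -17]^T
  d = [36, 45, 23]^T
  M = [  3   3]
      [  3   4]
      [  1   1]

Primal min cᵀx s.t. Ax ≤ b, x ≥ 0  →  Dual max −bᵀy s.t. Aᵀy ≥ −c, y ≥ 0.

Maximize: z = -36y1 - 45y2 - 23y3

Subject to:
  3y1 + 3y2 + y3 ≥ 15
  3y1 + 4y2 + y3 ≥ 17
  y1, y2, y3 ≥ 0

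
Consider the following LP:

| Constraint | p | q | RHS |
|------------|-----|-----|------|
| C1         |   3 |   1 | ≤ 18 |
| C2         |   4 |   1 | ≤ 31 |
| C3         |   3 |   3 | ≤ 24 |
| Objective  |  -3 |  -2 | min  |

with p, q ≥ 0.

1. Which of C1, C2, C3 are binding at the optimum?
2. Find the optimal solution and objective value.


1. C1, C3
2. p = 5, q = 3, z = -21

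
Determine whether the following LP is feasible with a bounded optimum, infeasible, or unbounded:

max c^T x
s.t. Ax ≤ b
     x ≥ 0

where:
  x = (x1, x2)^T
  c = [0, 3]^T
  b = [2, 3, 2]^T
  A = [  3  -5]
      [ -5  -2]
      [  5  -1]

Unbounded (objective can increase without bound)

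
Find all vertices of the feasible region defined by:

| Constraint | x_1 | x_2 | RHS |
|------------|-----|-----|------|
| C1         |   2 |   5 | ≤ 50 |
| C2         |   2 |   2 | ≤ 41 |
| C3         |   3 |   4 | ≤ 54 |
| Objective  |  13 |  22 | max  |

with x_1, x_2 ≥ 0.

(0, 0), (18, 0), (10, 6), (0, 10)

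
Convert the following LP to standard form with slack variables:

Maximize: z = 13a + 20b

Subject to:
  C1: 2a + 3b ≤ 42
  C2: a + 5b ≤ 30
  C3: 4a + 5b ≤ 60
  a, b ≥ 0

max z = 13a + 20b

s.t.
  2a + 3b + s1 = 42
  a + 5b + s2 = 30
  4a + 5b + s3 = 60
  a, b, s1, s2, s3 ≥ 0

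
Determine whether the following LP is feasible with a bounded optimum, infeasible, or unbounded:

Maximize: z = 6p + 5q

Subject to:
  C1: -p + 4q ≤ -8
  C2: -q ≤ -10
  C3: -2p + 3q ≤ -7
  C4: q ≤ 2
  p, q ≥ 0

Infeasible (no feasible solution exists)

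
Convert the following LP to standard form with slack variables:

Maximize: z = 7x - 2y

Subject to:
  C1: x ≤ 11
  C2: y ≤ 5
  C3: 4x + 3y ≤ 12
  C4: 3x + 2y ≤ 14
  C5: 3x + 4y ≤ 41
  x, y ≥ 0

max z = 7x - 2y

s.t.
  x + s1 = 11
  y + s2 = 5
  4x + 3y + s3 = 12
  3x + 2y + s4 = 14
  3x + 4y + s5 = 41
  x, y, s1, s2, s3, s4, s5 ≥ 0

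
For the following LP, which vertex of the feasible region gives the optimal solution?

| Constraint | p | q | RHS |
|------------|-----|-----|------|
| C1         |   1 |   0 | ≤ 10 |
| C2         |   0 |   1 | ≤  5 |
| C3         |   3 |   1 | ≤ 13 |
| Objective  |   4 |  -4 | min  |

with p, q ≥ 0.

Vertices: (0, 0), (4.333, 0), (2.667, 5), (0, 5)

Evaluate the objective at each vertex of the feasible region:
  z(0, 0) = 0
  z(4.333, 0) = 17.33
  z(2.667, 5) = -9.333
  z(0, 5) = -20  ←
The minimum is at p = 0, q = 5.

(0, 5)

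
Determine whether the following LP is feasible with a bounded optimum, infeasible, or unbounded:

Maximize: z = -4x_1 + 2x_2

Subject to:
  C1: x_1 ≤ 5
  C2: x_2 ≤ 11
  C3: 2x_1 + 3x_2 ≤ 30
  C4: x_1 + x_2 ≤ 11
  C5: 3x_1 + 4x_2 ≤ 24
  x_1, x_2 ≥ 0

Feasible with a bounded optimal solution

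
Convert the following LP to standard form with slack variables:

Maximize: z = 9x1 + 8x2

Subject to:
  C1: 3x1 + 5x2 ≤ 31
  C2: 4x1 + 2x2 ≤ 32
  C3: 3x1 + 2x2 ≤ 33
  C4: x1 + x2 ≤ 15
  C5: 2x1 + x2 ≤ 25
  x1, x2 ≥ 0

max z = 9x1 + 8x2

s.t.
  3x1 + 5x2 + s1 = 31
  4x1 + 2x2 + s2 = 32
  3x1 + 2x2 + s3 = 33
  x1 + x2 + s4 = 15
  2x1 + x2 + s5 = 25
  x1, x2, s1, s2, s3, s4, s5 ≥ 0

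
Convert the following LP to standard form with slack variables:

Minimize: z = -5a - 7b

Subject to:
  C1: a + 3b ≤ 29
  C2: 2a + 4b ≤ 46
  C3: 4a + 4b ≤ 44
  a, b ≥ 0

min z = -5a - 7b

s.t.
  a + 3b + s1 = 29
  2a + 4b + s2 = 46
  4a + 4b + s3 = 44
  a, b, s1, s2, s3 ≥ 0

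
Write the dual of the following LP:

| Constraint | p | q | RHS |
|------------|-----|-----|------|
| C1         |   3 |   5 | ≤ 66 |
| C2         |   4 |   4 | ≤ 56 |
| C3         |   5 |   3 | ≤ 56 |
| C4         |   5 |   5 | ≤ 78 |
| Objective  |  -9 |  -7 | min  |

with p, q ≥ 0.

Primal min cᵀx s.t. Ax ≤ b, x ≥ 0  →  Dual max −bᵀy s.t. Aᵀy ≥ −c, y ≥ 0.

Maximize: z = -66y1 - 56y2 - 56y3 - 78y4

Subject to:
  3y1 + 4y2 + 5y3 + 5y4 ≥ 9
  5y1 + 4y2 + 3y3 + 5y4 ≥ 7
  y1, y2, y3, y4 ≥ 0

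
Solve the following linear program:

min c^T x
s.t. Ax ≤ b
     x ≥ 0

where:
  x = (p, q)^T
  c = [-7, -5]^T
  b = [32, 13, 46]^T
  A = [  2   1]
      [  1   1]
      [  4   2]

Evaluate the objective at each vertex of the feasible region:
  z(0, 0) = 0
  z(11.5, 0) = -80.5
  z(10, 3) = -85  ←
  z(0, 13) = -65
The minimum is at p = 10, q = 3.

p = 10, q = 3, z = -85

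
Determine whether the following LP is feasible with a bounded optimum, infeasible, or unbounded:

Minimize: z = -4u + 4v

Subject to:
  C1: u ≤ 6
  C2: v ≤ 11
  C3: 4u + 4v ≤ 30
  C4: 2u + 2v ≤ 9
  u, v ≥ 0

Feasible with a bounded optimal solution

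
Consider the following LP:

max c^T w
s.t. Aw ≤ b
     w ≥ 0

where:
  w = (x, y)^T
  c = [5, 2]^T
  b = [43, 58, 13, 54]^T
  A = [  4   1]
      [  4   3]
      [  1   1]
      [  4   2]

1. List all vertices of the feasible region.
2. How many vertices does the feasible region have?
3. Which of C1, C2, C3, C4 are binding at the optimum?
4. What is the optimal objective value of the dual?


1. (0, 0), (10.75, 0), (10, 3), (0, 13)
2. 4
3. C1, C3
4. 56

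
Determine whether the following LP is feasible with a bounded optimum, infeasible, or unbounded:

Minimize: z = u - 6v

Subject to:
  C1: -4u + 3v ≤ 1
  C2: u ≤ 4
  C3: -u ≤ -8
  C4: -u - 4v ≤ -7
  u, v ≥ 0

Infeasible (no feasible solution exists)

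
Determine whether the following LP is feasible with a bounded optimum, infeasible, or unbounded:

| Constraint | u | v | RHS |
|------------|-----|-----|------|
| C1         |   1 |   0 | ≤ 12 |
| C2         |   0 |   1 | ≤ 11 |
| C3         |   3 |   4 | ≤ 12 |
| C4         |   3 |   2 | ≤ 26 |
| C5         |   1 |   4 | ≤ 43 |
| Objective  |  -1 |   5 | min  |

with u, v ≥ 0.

Feasible with a bounded optimal solution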